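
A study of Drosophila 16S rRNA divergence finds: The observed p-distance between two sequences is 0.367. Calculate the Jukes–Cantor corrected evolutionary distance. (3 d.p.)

0.504

d = −(3/4) ln(1 − 4p/3) = −0.75 ln(1 − 0.489333) = −0.75 ln(0.510667)
  = −0.75 × (-0.672038) = 0.504029 substitutions/site.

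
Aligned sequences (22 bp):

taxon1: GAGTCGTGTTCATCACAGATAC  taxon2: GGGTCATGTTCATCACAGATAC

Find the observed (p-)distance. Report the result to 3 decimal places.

0.091

The sequences differ at 2 of 22 positions (sites 2, 6).
p = 2/22 = 0.090909… ≈ 0.091 (to 3 d.p.).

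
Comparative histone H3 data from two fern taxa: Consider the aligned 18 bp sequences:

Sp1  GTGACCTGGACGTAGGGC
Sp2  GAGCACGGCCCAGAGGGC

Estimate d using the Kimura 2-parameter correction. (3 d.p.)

Of 18 sites, 1 differences are transitions and 7 are transversions, so P = 1/18 ≈ 0.055556 and Q = 7/18 ≈ 0.388889.
Under the Kimura two-parameter model, d = −½ ln(1 − 2P − Q) − ¼ ln(1 − 2Q).
1 − 2P − Q = 0.499999, giving −½ ln(0.499999) = 0.346575.
1 − 2Q = 0.222222, giving −¼ ln(0.222222) = 0.376020.
d = 0.346575 + 0.376020 = 0.722595.

0.723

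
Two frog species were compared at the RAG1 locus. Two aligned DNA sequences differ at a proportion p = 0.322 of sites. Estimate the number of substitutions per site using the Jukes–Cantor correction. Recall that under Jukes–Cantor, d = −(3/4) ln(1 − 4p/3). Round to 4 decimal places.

0.4207

d = −(3/4) ln(1 − 4p/3) = −0.75 ln(1 − 0.429333) = −0.75 ln(0.570667)
  = −0.75 × (-0.560949) = 0.420712 substitutions/site.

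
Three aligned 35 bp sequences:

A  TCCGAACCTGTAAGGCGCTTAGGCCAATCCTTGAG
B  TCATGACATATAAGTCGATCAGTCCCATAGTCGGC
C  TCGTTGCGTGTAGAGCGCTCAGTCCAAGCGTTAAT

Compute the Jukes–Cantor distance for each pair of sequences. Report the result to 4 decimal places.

A–B: 15/35 sites differ → p ≈ 0.428571, d = −0.75 ln(1 − 0.571428) = 0.635472 ≈ 0.6355.
A–C: 13/35 sites differ → p ≈ 0.371429, d = −0.75 ln(1 − 0.495239) = 0.512753 ≈ 0.5128.
B–C: 16/35 sites differ → p ≈ 0.457143, d = −0.75 ln(1 − 0.609524) = 0.705292 ≈ 0.7053.

d(A,B) = 0.6355, d(A,C) = 0.5128, d(B,C) = 0.7053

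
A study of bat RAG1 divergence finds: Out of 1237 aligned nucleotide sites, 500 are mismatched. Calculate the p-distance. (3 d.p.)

p = 500/1237 = 0.404203… ≈ 0.404 (to 3 d.p.).

0.404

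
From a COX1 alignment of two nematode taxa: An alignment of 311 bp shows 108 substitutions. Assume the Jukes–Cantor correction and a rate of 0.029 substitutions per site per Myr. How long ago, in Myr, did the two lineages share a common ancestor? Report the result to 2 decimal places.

p = 108/311 ≈ 0.347267.
d = −(3/4) ln(1 − 4p/3) = −0.75 ln(1 − 0.463023) = −0.75 ln(0.536977)
  = −0.75 × (-0.621800) = 0.466350 substitutions/site.
Under a molecular clock d = 2μt, so t = d/(2μ) = 0.466350 / (2 × 0.029) = 8.04 Myr.

8.04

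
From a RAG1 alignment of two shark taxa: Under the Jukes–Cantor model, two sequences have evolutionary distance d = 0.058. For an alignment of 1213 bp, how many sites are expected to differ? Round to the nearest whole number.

68

Invert JC69: p = (3/4)(1 − e^(−4d/3)) = 0.75 × (1 − e^(-0.077333)) = 0.75 × (1 − 0.925582) = 0.055814.
Expected differing sites = pL ≈ 0.055814 × 1213 = 67.702382 ≈ 68.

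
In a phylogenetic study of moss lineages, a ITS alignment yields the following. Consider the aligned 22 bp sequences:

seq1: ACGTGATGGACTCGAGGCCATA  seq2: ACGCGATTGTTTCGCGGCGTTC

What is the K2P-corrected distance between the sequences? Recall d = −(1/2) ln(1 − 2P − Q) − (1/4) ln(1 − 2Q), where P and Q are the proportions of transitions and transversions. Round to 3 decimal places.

0.500

Of 22 sites, 2 differences are transitions and 6 are transversions, so P = 2/22 ≈ 0.090909 and Q = 6/22 ≈ 0.272727.
Under the Kimura two-parameter model, d = −½ ln(1 − 2P − Q) − ¼ ln(1 − 2Q).
1 − 2P − Q = 0.545455, giving −½ ln(0.545455) = 0.303067.
1 − 2Q = 0.454546, giving −¼ ln(0.454546) = 0.197114.
d = 0.303067 + 0.197114 = 0.500181.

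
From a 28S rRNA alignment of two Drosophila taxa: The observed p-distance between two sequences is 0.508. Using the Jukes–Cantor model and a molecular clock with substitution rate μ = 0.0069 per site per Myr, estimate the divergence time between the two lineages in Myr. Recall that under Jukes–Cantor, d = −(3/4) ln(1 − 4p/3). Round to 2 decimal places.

d = −(3/4) ln(1 − 4p/3) = −0.75 ln(1 − 0.677333) = −0.75 ln(0.322667)
  = −0.75 × (-1.131134) = 0.848351 substitutions/site.
Under a molecular clock d = 2μt, so t = d/(2μ) = 0.848351 / (2 × 0.0069) = 61.47 Myr.

61.47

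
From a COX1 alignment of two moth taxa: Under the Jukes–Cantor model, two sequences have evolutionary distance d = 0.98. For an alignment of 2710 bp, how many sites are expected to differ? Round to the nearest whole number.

1482

Invert JC69: p = (3/4)(1 − e^(−4d/3)) = 0.75 × (1 − e^(-1.306667)) = 0.75 × (1 − 0.270721) = 0.546959.
Expected differing sites = pL ≈ 0.546959 × 2710 = 1482.25889 ≈ 1482.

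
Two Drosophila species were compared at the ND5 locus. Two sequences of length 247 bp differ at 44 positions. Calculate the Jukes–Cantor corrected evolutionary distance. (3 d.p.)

p = 44/247 ≈ 0.178138.
d = −(3/4) ln(1 − 4p/3) = −0.75 ln(1 − 0.237517) = −0.75 ln(0.762483)
  = −0.75 × (-0.271175) = 0.203381 substitutions/site.

0.203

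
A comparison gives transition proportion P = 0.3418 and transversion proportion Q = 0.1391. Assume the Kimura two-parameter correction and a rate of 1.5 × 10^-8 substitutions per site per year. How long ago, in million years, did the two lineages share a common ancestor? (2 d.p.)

31.55

Under the Kimura two-parameter model, d = −½ ln(1 − 2P − Q) − ¼ ln(1 − 2Q).
1 − 2P − Q = 0.1773, giving −½ ln(0.1773) = 0.864956.
1 − 2Q = 0.7218, giving −¼ ln(0.7218) = 0.081502.
d = 0.864956 + 0.081502 = 0.946458.
Under a molecular clock d = 2μt, so t = d/(2μ) = 0.946458 / (2 × 1.5 × 10^-8) = 31.55 million years.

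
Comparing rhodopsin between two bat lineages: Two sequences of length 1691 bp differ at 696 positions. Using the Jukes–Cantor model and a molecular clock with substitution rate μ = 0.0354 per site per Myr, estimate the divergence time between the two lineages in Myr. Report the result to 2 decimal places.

p = 696/1691 ≈ 0.411591.
d = −(3/4) ln(1 − 4p/3) = −0.75 ln(1 − 0.548788) = −0.75 ln(0.451212)
  = −0.75 × (-0.795818) = 0.596864 substitutions/site.
Under a molecular clock d = 2μt, so t = d/(2μ) = 0.596864 / (2 × 0.0354) = 8.43 Myr.

8.43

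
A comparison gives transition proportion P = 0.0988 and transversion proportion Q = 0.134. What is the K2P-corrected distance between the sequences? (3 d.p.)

Under the Kimura two-parameter model, d = −½ ln(1 − 2P − Q) − ¼ ln(1 − 2Q).
1 − 2P − Q = 0.6684, giving −½ ln(0.6684) = 0.201434.
1 − 2Q = 0.732, giving −¼ ln(0.732) = 0.077994.
d = 0.201434 + 0.077994 = 0.279428.

0.279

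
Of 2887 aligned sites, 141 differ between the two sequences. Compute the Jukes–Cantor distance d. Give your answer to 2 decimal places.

0.05

p = 141/2887 ≈ 0.04884.
d = −(3/4) ln(1 − 4p/3) = −0.75 ln(1 − 0.06512) = −0.75 ln(0.93488)
  = −0.75 × (-0.067337) = 0.050503 substitutions/site.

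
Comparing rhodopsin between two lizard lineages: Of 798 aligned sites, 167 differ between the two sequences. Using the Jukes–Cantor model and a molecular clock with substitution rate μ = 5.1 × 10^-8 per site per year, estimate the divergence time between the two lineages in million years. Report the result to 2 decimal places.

2.41

p = 167/798 ≈ 0.209273.
d = −(3/4) ln(1 − 4p/3) = −0.75 ln(1 − 0.279031) = −0.75 ln(0.720969)
  = −0.75 × (-0.327159) = 0.245369 substitutions/site.
Under a molecular clock d = 2μt, so t = d/(2μ) = 0.245369 / (2 × 5.1 × 10^-8) = 2.41 million years.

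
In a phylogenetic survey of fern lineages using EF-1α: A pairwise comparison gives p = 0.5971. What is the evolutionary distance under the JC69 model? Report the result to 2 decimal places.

d = −(3/4) ln(1 − 4p/3) = −0.75 ln(1 − 0.796133) = −0.75 ln(0.203867)
  = −0.75 × (-1.590287) = 1.192715 substitutions/site.

1.19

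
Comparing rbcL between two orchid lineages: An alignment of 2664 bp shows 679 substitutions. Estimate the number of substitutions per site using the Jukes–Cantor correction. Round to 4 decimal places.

p = 679/2664 ≈ 0.25488.
d = −(3/4) ln(1 − 4p/3) = −0.75 ln(1 − 0.33984) = −0.75 ln(0.66016)
  = −0.75 × (-0.415273) = 0.311455 substitutions/site.

0.3115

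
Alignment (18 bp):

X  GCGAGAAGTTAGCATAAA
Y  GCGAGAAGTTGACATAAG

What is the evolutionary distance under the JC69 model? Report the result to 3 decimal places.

0.188

The sequences differ at 3 of 18 sites (11, 12, 18), so p = 3/18 ≈ 0.166667.
d = −(3/4) ln(1 − 4p/3) = −0.75 ln(1 − 0.222223) = −0.75 ln(0.777777)
  = −0.75 × (-0.251315) = 0.188486 substitutions/site.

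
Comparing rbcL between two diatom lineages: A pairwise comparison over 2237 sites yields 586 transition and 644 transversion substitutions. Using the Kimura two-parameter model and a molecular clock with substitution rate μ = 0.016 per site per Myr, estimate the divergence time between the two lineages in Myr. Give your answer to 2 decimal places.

32.80

P = 586/2237 ≈ 0.261958 and Q = 644/2237 ≈ 0.287886.
Under the Kimura two-parameter model, d = −½ ln(1 − 2P − Q) − ¼ ln(1 − 2Q).
1 − 2P − Q = 0.188198, giving −½ ln(0.188198) = 0.835130.
1 − 2Q = 0.424228, giving −¼ ln(0.424228) = 0.214371.
d = 0.835130 + 0.214371 = 1.049501.
Under a molecular clock d = 2μt, so t = d/(2μ) = 1.049501 / (2 × 0.016) = 32.80 Myr.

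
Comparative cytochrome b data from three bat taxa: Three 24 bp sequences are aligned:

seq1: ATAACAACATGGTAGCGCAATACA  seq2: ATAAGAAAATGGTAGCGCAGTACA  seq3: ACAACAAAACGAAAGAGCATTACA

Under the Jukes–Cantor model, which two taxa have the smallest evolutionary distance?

seq1 and seq2

seq1–seq2: 3/24 differ, p = 0.125, d = 0.137.
seq1–seq3: 7/24 differ, p = 0.292, d = 0.369.
seq2–seq3: 7/24 differ, p = 0.292, d = 0.369.
The smallest distance is between seq1 and seq2.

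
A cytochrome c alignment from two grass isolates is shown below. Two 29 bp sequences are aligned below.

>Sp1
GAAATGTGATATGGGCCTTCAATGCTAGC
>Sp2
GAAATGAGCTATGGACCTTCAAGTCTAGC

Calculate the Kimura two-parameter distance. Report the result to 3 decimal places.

Of 29 sites, 1 differences are transitions and 4 are transversions, so P = 1/29 ≈ 0.034483 and Q = 4/29 ≈ 0.137931.
Under the Kimura two-parameter model, d = −½ ln(1 − 2P − Q) − ¼ ln(1 − 2Q).
1 − 2P − Q = 0.793103, giving −½ ln(0.793103) = 0.115901.
1 − 2Q = 0.724138, giving −¼ ln(0.724138) = 0.080693.
d = 0.115901 + 0.080693 = 0.196594.

0.197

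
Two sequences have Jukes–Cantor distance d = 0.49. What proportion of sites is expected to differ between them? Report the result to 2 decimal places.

p = (3/4)(1 − e^(−4d/3)) = 0.75 × (1 − e^(-0.653333)) = 0.75 × (1 − 0.520309) = 0.359768.

0.36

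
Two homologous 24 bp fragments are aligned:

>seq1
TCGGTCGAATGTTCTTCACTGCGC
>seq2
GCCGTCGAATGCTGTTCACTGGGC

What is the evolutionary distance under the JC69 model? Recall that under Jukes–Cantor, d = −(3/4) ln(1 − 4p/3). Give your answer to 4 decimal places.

0.2441

The sequences differ at 5 of 24 sites (1, 3, 12, 14, 22), so p = 5/24 ≈ 0.208333.
d = −(3/4) ln(1 − 4p/3) = −0.75 ln(1 − 0.277777) = −0.75 ln(0.722223)
  = −0.75 × (-0.325421) = 0.244066 substitutions/site.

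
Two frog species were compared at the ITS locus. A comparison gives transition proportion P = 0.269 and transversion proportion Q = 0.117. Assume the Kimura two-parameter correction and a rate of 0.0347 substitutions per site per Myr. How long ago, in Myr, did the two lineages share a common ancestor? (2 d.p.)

8.63

Under the Kimura two-parameter model, d = −½ ln(1 − 2P − Q) − ¼ ln(1 − 2Q).
1 − 2P − Q = 0.345, giving −½ ln(0.345) = 0.532105.
1 − 2Q = 0.766, giving −¼ ln(0.766) = 0.066643.
d = 0.532105 + 0.066643 = 0.598748.
Under a molecular clock d = 2μt, so t = d/(2μ) = 0.598748 / (2 × 0.0347) = 8.63 Myr.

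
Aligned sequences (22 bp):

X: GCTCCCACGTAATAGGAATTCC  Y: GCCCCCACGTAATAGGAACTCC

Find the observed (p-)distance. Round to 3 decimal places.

0.091

The sequences differ at 2 of 22 positions (sites 3, 19).
p = 2/22 = 0.090909… ≈ 0.091 (to 3 d.p.).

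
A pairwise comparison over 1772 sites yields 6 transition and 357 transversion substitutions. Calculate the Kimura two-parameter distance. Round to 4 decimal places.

0.2457

P = 6/1772 ≈ 0.003386 and Q = 357/1772 ≈ 0.201467.
Under the Kimura two-parameter model, d = −½ ln(1 − 2P − Q) − ¼ ln(1 − 2Q).
1 − 2P − Q = 0.791761, giving −½ ln(0.791761) = 0.116748.
1 − 2Q = 0.597066, giving −¼ ln(0.597066) = 0.128932.
d = 0.116748 + 0.128932 = 0.245680.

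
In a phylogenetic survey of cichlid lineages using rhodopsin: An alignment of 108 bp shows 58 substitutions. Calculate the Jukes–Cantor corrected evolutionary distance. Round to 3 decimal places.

0.944

p = 58/108 ≈ 0.537037.
d = −(3/4) ln(1 − 4p/3) = −0.75 ln(1 − 0.716049) = −0.75 ln(0.283951)
  = −0.75 × (-1.258954) = 0.944216 substitutions/site.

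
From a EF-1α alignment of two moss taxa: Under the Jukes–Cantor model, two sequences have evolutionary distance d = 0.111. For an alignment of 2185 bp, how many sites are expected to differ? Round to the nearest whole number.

Invert JC69: p = (3/4)(1 − e^(−4d/3)) = 0.75 × (1 − e^(-0.148)) = 0.75 × (1 − 0.862431) = 0.103177.
Expected differing sites = pL ≈ 0.103177 × 2185 = 225.441745 ≈ 225.

225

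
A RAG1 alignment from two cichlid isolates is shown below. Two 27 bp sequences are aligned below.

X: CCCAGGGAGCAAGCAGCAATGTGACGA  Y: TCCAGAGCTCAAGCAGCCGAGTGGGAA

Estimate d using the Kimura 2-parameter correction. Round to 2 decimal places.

0.52

Of 27 sites, 5 differences are transitions and 5 are transversions, so P = 5/27 ≈ 0.185185 and Q = 5/27 ≈ 0.185185.
Under the Kimura two-parameter model, d = −½ ln(1 − 2P − Q) − ¼ ln(1 − 2Q).
1 − 2P − Q = 0.444445, giving −½ ln(0.444445) = 0.405464.
1 − 2Q = 0.62963, giving −¼ ln(0.62963) = 0.115656.
d = 0.405464 + 0.115656 = 0.521120.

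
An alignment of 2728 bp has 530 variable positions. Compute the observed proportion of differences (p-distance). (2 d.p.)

0.19

p = 530/2728 = 0.194281… ≈ 0.19 (to 2 d.p.).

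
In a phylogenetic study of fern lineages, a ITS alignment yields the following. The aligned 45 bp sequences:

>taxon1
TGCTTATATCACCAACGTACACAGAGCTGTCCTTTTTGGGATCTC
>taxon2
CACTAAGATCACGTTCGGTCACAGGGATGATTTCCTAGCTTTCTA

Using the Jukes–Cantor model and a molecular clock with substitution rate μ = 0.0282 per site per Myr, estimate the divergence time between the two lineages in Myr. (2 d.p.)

The sequences differ at 21 of 45 sites, so p = 21/45 ≈ 0.466667.
d = −(3/4) ln(1 − 4p/3) = −0.75 ln(1 − 0.622223) = −0.75 ln(0.377777)
  = −0.75 × (-0.973451) = 0.730088 substitutions/site.
Under a molecular clock d = 2μt, so t = d/(2μ) = 0.730088 / (2 × 0.0282) = 12.94 Myr.

12.94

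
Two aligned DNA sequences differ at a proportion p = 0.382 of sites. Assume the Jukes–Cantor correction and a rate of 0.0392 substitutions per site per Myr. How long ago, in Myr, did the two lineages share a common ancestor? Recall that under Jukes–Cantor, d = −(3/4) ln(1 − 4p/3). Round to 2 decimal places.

6.81

d = −(3/4) ln(1 − 4p/3) = −0.75 ln(1 − 0.509333) = −0.75 ln(0.490667)
  = −0.75 × (-0.711990) = 0.533993 substitutions/site.
Under a molecular clock d = 2μt, so t = d/(2μ) = 0.533993 / (2 × 0.0392) = 6.81 Myr.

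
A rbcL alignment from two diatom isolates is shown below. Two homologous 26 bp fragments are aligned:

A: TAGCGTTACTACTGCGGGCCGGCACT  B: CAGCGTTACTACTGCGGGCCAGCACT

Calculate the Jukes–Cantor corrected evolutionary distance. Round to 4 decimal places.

0.0812

The sequences differ at 2 of 26 sites (1, 21), so p = 2/26 ≈ 0.076923.
d = −(3/4) ln(1 − 4p/3) = −0.75 ln(1 − 0.102564) = −0.75 ln(0.897436)
  = −0.75 × (-0.108213) = 0.081160 substitutions/site.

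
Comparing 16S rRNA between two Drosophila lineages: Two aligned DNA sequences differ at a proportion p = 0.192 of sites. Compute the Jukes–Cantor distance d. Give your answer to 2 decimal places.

0.22

d = −(3/4) ln(1 − 4p/3) = −0.75 ln(1 − 0.256) = −0.75 ln(0.744)
  = −0.75 × (-0.295714) = 0.221786 substitutions/site.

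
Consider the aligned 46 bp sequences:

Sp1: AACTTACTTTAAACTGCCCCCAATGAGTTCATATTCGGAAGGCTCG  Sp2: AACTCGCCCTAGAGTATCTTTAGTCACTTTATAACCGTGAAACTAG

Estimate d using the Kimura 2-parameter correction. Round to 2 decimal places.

Of 46 sites, 16 differences are transitions and 6 are transversions, so P = 16/46 ≈ 0.347826 and Q = 6/46 ≈ 0.130435.
Under the Kimura two-parameter model, d = −½ ln(1 − 2P − Q) − ¼ ln(1 − 2Q).
1 − 2P − Q = 0.173913, giving −½ ln(0.173913) = 0.874600.
1 − 2Q = 0.73913, giving −¼ ln(0.73913) = 0.075570.
d = 0.874600 + 0.075570 = 0.950170.

0.95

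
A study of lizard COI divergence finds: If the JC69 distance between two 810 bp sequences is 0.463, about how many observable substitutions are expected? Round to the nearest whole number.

280

Invert JC69: p = (3/4)(1 − e^(−4d/3)) = 0.75 × (1 − e^(-0.617333)) = 0.75 × (1 − 0.539381) = 0.345464.
Expected differing sites = pL ≈ 0.345464 × 810 = 279.82584 ≈ 280.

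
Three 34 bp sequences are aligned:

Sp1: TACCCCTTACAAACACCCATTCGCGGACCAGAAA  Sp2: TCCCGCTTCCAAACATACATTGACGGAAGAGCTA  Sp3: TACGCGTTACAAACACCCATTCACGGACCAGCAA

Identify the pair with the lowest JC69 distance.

Sp1 and Sp3

Sp1–Sp2: 11/34 differ, p = 0.324, d = 0.423.
Sp1–Sp3: 4/34 differ, p = 0.118, d = 0.128.
Sp2–Sp3: 11/34 differ, p = 0.324, d = 0.423.
The smallest distance is between Sp1 and Sp3.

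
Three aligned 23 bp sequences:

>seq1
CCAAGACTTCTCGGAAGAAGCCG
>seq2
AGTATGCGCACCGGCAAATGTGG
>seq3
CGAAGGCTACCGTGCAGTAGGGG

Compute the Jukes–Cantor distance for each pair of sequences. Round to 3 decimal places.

seq1–seq2: 14/23 sites differ → p ≈ 0.608696, d = −0.75 ln(1 − 0.811595) = 1.251871 ≈ 1.252.
seq1–seq3: 10/23 sites differ → p ≈ 0.434783, d = −0.75 ln(1 − 0.579711) = 0.650110 ≈ 0.650.
seq2–seq3: 12/23 sites differ → p ≈ 0.521739, d = −0.75 ln(1 − 0.695652) = 0.892188 ≈ 0.892.

d(seq1,seq2) = 1.252, d(seq1,seq3) = 0.650, d(seq2,seq3) = 0.892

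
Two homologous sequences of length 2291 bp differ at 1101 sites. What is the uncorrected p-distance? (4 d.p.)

p = 1101/2291 = 0.480576… ≈ 0.4806 (to 4 d.p.).

0.4806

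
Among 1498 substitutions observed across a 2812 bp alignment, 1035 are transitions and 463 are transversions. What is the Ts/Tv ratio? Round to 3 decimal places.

2.235

R = 1035/463 = 2.235421… ≈ 2.235 (to 3 d.p.).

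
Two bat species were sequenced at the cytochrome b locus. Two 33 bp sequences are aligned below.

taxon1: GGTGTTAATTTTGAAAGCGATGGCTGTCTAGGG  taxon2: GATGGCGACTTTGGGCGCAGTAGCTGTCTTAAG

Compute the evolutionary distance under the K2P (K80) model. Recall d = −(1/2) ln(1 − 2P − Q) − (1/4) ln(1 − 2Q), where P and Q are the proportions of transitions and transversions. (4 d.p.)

Of 33 sites, 11 differences are transitions and 3 are transversions, so P = 11/33 ≈ 0.333333 and Q = 3/33 ≈ 0.090909.
Under the Kimura two-parameter model, d = −½ ln(1 − 2P − Q) − ¼ ln(1 − 2Q).
1 − 2P − Q = 0.242425, giving −½ ln(0.242425) = 0.708531.
1 − 2Q = 0.818182, giving −¼ ln(0.818182) = 0.050168.
d = 0.708531 + 0.050168 = 0.758699.

0.7587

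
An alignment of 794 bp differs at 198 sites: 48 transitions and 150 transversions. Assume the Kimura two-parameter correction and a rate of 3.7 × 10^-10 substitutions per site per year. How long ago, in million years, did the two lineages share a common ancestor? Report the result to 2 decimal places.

410.87

P = 48/794 ≈ 0.060453 and Q = 150/794 ≈ 0.188917.
Under the Kimura two-parameter model, d = −½ ln(1 − 2P − Q) − ¼ ln(1 − 2Q).
1 − 2P − Q = 0.690177, giving −½ ln(0.690177) = 0.185404.
1 − 2Q = 0.622166, giving −¼ ln(0.622166) = 0.118637.
d = 0.185404 + 0.118637 = 0.304041.
Under a molecular clock d = 2μt, so t = d/(2μ) = 0.304041 / (2 × 3.7 × 10^-10) = 410.87 million years.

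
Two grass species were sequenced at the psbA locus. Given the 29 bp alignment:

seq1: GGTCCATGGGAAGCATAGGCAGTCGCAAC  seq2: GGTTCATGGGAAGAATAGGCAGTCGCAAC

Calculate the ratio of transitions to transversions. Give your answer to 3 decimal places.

Transitions are A↔G and C↔T; transversions are all other mismatches.
Transitions: 1. Transversions: 1.
R = 1/1 = 1.000.

1.000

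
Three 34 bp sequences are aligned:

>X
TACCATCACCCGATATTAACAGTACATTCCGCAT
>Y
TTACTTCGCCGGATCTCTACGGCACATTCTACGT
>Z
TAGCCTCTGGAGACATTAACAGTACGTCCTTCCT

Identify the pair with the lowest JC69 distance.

X and Z

X–Y: 13/34 differ, p = 0.382, d = 0.535.
X–Z: 12/34 differ, p = 0.353, d = 0.477.
Y–Z: 17/34 differ, p = 0.500, d = 0.824.
The smallest distance is between X and Z.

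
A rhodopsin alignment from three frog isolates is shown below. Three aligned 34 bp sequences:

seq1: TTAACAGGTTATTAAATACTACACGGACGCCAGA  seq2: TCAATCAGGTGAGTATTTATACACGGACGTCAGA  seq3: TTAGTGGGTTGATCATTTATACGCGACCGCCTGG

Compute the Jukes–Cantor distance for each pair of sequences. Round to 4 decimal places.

d(seq1,seq2) = 0.5347, d(seq1,seq3) = 0.5972, d(seq2,seq3) = 0.5347

seq1–seq2: 13/34 sites differ → p ≈ 0.382353, d = −0.75 ln(1 − 0.509804) = 0.534712 ≈ 0.5347.
seq1–seq3: 14/34 sites differ → p ≈ 0.411765, d = −0.75 ln(1 − 0.54902) = 0.597249 ≈ 0.5972.
seq2–seq3: 13/34 sites differ → p ≈ 0.382353, d = −0.75 ln(1 − 0.509804) = 0.534712 ≈ 0.5347.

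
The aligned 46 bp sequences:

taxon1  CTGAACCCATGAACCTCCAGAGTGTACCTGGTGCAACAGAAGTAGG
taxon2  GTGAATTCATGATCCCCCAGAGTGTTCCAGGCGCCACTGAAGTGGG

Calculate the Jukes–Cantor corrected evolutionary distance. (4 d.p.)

The sequences differ at 11 of 46 sites, so p = 11/46 ≈ 0.23913.
d = −(3/4) ln(1 − 4p/3) = −0.75 ln(1 − 0.31884) = −0.75 ln(0.68116)
  = −0.75 × (-0.383958) = 0.287969 substitutions/site.

0.2880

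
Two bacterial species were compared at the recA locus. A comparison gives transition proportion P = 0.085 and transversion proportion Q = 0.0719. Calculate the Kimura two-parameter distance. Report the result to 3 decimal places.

Under the Kimura two-parameter model, d = −½ ln(1 − 2P − Q) − ¼ ln(1 − 2Q).
1 − 2P − Q = 0.7581, giving −½ ln(0.7581) = 0.138470.
1 − 2Q = 0.8562, giving −¼ ln(0.8562) = 0.038813.
d = 0.138470 + 0.038813 = 0.177283.

0.177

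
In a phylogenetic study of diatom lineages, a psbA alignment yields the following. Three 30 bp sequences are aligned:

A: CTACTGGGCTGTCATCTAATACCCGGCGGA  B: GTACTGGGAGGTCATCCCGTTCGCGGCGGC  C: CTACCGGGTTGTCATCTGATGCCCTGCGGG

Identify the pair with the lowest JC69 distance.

A–B: 9/30 differ, p = 0.300, d = 0.383.
A–C: 6/30 differ, p = 0.200, d = 0.233.
B–C: 11/30 differ, p = 0.367, d = 0.503.
The smallest distance is between A and C.

A and C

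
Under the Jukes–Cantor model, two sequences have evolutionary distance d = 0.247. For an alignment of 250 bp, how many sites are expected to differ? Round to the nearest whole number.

Invert JC69: p = (3/4)(1 − e^(−4d/3)) = 0.75 × (1 − e^(-0.329333)) = 0.75 × (1 − 0.719403) = 0.210448.
Expected differing sites = pL ≈ 0.210448 × 250 = 52.612 ≈ 53.

53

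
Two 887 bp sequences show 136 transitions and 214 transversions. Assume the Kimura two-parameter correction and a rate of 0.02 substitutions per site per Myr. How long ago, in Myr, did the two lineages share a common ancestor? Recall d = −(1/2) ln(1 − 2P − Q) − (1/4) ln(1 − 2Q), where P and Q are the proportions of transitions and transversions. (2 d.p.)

14.04

P = 136/887 ≈ 0.153326 and Q = 214/887 ≈ 0.241263.
Under the Kimura two-parameter model, d = −½ ln(1 − 2P − Q) − ¼ ln(1 − 2Q).
1 − 2P − Q = 0.452085, giving −½ ln(0.452085) = 0.396943.
1 − 2Q = 0.517474, giving −¼ ln(0.517474) = 0.164699.
d = 0.396943 + 0.164699 = 0.561642.
Under a molecular clock d = 2μt, so t = d/(2μ) = 0.561642 / (2 × 0.02) = 14.04 Myr.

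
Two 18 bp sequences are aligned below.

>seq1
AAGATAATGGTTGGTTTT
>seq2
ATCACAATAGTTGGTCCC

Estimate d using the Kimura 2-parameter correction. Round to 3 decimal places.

Of 18 sites, 5 differences are transitions and 2 are transversions, so P = 5/18 ≈ 0.277778 and Q = 2/18 ≈ 0.111111.
Under the Kimura two-parameter model, d = −½ ln(1 − 2P − Q) − ¼ ln(1 − 2Q).
1 − 2P − Q = 0.333333, giving −½ ln(0.333333) = 0.549307.
1 − 2Q = 0.777778, giving −¼ ln(0.777778) = 0.062829.
d = 0.549307 + 0.062829 = 0.612136.

0.612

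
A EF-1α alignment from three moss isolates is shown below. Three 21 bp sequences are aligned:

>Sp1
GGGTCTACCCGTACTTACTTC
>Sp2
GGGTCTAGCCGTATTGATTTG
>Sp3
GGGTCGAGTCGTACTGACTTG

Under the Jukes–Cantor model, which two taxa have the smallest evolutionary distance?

Sp2 and Sp3

Sp1–Sp2: 5/21 differ, p = 0.238, d = 0.286.
Sp1–Sp3: 5/21 differ, p = 0.238, d = 0.286.
Sp2–Sp3: 4/21 differ, p = 0.190, d = 0.220.
The smallest distance is between Sp2 and Sp3.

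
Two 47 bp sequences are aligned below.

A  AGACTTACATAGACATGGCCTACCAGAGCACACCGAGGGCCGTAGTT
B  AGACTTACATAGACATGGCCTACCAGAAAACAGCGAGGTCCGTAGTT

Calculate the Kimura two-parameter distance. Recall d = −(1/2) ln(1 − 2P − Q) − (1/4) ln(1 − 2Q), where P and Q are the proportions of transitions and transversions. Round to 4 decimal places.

Of 47 sites, 1 differences are transitions and 3 are transversions, so P = 1/47 ≈ 0.021277 and Q = 3/47 ≈ 0.06383.
Under the Kimura two-parameter model, d = −½ ln(1 − 2P − Q) − ¼ ln(1 − 2Q).
1 − 2P − Q = 0.893616, giving −½ ln(0.893616) = 0.056240.
1 − 2Q = 0.87234, giving −¼ ln(0.87234) = 0.034144.
d = 0.056240 + 0.034144 = 0.090384.

0.0904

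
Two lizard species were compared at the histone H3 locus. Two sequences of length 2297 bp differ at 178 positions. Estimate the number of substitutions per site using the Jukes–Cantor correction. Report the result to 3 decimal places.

0.082

p = 178/2297 ≈ 0.077492.
d = −(3/4) ln(1 − 4p/3) = −0.75 ln(1 − 0.103323) = −0.75 ln(0.896677)
  = −0.75 × (-0.109060) = 0.081795 substitutions/site.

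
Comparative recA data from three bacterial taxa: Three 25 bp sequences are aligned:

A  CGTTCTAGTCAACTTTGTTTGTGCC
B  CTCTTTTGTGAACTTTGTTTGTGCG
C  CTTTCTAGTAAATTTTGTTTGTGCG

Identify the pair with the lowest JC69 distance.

A–B: 6/25 differ, p = 0.240, d = 0.289.
A–C: 4/25 differ, p = 0.160, d = 0.180.
B–C: 5/25 differ, p = 0.200, d = 0.233.
The smallest distance is between A and C.

A and C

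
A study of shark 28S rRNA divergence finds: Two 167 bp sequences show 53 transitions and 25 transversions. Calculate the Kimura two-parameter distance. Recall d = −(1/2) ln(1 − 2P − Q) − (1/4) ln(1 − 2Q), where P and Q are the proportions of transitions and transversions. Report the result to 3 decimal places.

0.856

P = 53/167 ≈ 0.317365 and Q = 25/167 ≈ 0.149701.
Under the Kimura two-parameter model, d = −½ ln(1 − 2P − Q) − ¼ ln(1 − 2Q).
1 − 2P − Q = 0.215569, giving −½ ln(0.215569) = 0.767237.
1 − 2Q = 0.700598, giving −¼ ln(0.700598) = 0.088955.
d = 0.767237 + 0.088955 = 0.856192.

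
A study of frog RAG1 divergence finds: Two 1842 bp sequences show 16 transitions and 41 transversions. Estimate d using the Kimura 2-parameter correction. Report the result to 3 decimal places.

P = 16/1842 ≈ 0.008686 and Q = 41/1842 ≈ 0.022258.
Under the Kimura two-parameter model, d = −½ ln(1 − 2P − Q) − ¼ ln(1 − 2Q).
1 − 2P − Q = 0.96037, giving −½ ln(0.96037) = 0.020218.
1 − 2Q = 0.955484, giving −¼ ln(0.955484) = 0.011384.
d = 0.020218 + 0.011384 = 0.031602.

0.032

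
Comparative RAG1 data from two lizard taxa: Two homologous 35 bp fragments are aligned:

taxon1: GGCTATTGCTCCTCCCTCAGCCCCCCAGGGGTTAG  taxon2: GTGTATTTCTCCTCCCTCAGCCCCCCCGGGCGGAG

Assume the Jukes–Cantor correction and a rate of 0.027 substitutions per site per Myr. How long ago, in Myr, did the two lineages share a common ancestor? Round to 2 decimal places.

4.31

The sequences differ at 7 of 35 sites (2, 3, 8, 27, 31, 32, 33), so p = 7/35 = 0.2.
d = −(3/4) ln(1 − 4p/3) = −0.75 ln(1 − 0.266667) = −0.75 ln(0.733333)
  = −0.75 × (-0.310155) = 0.232616 substitutions/site.
Under a molecular clock d = 2μt, so t = d/(2μ) = 0.232616 / (2 × 0.027) = 4.31 Myr.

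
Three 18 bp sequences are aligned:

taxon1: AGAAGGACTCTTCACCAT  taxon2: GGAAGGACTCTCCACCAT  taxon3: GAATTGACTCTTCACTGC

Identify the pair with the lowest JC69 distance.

taxon1–taxon2: 2/18 differ, p = 0.111, d = 0.120.
taxon1–taxon3: 7/18 differ, p = 0.389, d = 0.548.
taxon2–taxon3: 7/18 differ, p = 0.389, d = 0.548.
The smallest distance is between taxon1 and taxon2.

taxon1 and taxon2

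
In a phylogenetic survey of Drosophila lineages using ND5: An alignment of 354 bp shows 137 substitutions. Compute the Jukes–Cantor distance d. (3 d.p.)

p = 137/354 ≈ 0.387006.
d = −(3/4) ln(1 − 4p/3) = −0.75 ln(1 − 0.516008) = −0.75 ln(0.483992)
  = −0.75 × (-0.725687) = 0.544265 substitutions/site.

0.544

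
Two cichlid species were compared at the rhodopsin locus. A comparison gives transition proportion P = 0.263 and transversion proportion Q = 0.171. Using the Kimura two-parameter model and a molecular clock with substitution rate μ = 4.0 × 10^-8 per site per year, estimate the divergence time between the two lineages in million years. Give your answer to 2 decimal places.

8.77

Under the Kimura two-parameter model, d = −½ ln(1 − 2P − Q) − ¼ ln(1 − 2Q).
1 − 2P − Q = 0.303, giving −½ ln(0.303) = 0.597011.
1 − 2Q = 0.658, giving −¼ ln(0.658) = 0.104638.
d = 0.597011 + 0.104638 = 0.701649.
Under a molecular clock d = 2μt, so t = d/(2μ) = 0.701649 / (2 × 4.0 × 10^-8) = 8.77 million years.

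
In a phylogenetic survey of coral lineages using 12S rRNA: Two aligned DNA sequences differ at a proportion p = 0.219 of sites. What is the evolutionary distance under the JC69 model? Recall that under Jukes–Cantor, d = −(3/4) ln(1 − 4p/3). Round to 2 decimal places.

d = −(3/4) ln(1 − 4p/3) = −0.75 ln(1 − 0.292) = −0.75 ln(0.708)
  = −0.75 × (-0.345311) = 0.258983 substitutions/site.

0.26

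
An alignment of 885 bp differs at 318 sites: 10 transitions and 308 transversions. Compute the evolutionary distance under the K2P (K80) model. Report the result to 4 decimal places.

0.5292

P = 10/885 ≈ 0.011299 and Q = 308/885 ≈ 0.348023.
Under the Kimura two-parameter model, d = −½ ln(1 − 2P − Q) − ¼ ln(1 − 2Q).
1 − 2P − Q = 0.629379, giving −½ ln(0.629379) = 0.231511.
1 − 2Q = 0.303954, giving −¼ ln(0.303954) = 0.297720.
d = 0.231511 + 0.297720 = 0.529231.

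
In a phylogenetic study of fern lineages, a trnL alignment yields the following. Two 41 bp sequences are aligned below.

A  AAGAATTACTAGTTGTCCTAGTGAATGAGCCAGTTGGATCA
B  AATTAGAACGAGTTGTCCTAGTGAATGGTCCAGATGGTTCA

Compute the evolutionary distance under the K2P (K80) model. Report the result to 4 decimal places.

0.2635

Of 41 sites, 1 differences are transitions and 8 are transversions, so P = 1/41 ≈ 0.02439 and Q = 8/41 ≈ 0.195122.
Under the Kimura two-parameter model, d = −½ ln(1 − 2P − Q) − ¼ ln(1 − 2Q).
1 − 2P − Q = 0.756098, giving −½ ln(0.756098) = 0.139792.
1 − 2Q = 0.609756, giving −¼ ln(0.609756) = 0.123674.
d = 0.139792 + 0.123674 = 0.263466.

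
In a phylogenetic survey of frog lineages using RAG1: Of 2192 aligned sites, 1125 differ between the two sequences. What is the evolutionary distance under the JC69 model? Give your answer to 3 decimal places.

p = 1125/2192 ≈ 0.51323.
d = −(3/4) ln(1 − 4p/3) = −0.75 ln(1 − 0.684307) = −0.75 ln(0.315693)
  = −0.75 × (-1.152985) = 0.864739 substitutions/site.

0.865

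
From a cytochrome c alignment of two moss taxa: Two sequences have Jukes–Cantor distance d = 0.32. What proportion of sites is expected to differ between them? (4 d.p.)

0.2605

p = (3/4)(1 − e^(−4d/3)) = 0.75 × (1 − e^(-0.426667)) = 0.75 × (1 − 0.652681) = 0.260489.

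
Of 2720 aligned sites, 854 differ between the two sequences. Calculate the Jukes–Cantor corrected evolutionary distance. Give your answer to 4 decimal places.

0.4068

p = 854/2720 ≈ 0.313971.
d = −(3/4) ln(1 − 4p/3) = −0.75 ln(1 − 0.418628) = −0.75 ln(0.581372)
  = −0.75 × (-0.542364) = 0.406773 substitutions/site.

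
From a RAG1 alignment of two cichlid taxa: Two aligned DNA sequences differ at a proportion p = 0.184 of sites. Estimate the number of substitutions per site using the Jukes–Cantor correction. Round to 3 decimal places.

0.211

d = −(3/4) ln(1 − 4p/3) = −0.75 ln(1 − 0.245333) = −0.75 ln(0.754667)
  = −0.75 × (-0.281479) = 0.211109 substitutions/site.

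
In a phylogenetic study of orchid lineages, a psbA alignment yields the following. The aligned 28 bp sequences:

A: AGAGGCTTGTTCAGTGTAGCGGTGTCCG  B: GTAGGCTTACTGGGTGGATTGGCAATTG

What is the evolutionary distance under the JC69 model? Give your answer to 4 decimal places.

0.8240

The sequences differ at 14 of 28 sites, so p = 14/28 = 0.5.
d = −(3/4) ln(1 − 4p/3) = −0.75 ln(1 − 0.666667) = −0.75 ln(0.333333)
  = −0.75 × (-1.098613) = 0.823960 substitutions/site.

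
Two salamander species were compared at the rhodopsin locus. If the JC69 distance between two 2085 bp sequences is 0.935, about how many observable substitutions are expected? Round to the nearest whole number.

Invert JC69: p = (3/4)(1 − e^(−4d/3)) = 0.75 × (1 − e^(-1.246667)) = 0.75 × (1 − 0.287461) = 0.534404.
Expected differing sites = pL ≈ 0.534404 × 2085 = 1114.23234 ≈ 1114.

1114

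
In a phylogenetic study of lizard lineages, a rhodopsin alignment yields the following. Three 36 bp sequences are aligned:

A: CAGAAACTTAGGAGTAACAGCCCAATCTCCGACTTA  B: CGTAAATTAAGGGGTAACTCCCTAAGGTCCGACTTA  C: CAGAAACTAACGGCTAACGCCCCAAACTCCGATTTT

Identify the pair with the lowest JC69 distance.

A–B: 10/36 differ, p = 0.278, d = 0.347.
A–C: 9/36 differ, p = 0.250, d = 0.304.
B–C: 11/36 differ, p = 0.306, d = 0.392.
The smallest distance is between A and C.

A and C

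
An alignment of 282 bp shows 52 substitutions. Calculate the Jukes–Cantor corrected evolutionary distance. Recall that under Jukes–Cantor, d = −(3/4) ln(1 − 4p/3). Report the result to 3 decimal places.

p = 52/282 ≈ 0.184397.
d = −(3/4) ln(1 − 4p/3) = −0.75 ln(1 − 0.245863) = −0.75 ln(0.754137)
  = −0.75 × (-0.282181) = 0.211636 substitutions/site.

0.212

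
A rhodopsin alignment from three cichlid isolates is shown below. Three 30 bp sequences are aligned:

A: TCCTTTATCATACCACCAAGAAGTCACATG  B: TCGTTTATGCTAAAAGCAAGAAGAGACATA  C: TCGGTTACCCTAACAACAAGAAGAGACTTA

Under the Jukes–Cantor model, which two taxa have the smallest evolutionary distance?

B and C

A–B: 9/30 differ, p = 0.300, d = 0.383.
A–C: 10/30 differ, p = 0.333, d = 0.441.
B–C: 6/30 differ, p = 0.200, d = 0.233.
The smallest distance is between B and C.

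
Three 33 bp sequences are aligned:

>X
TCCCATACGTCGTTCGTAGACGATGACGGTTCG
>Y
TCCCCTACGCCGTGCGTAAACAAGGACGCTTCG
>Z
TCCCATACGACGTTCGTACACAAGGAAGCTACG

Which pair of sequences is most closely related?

Y and Z

X–Y: 7/33 differ, p = 0.212, d = 0.249.
X–Z: 7/33 differ, p = 0.212, d = 0.249.
Y–Z: 6/33 differ, p = 0.182, d = 0.208.
The smallest distance is between Y and Z.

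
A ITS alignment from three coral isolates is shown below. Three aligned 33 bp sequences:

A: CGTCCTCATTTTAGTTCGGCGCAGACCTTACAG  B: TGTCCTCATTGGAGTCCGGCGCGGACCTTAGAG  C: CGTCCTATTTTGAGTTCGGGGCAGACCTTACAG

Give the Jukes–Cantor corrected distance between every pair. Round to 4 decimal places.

d(A,B) = 0.2082, d(A,C) = 0.1322, d(B,C) = 0.2928

A–B: 6/33 sites differ → p ≈ 0.181818, d = −0.75 ln(1 − 0.242424) = 0.208224 ≈ 0.2082.
A–C: 4/33 sites differ → p ≈ 0.121212, d = −0.75 ln(1 − 0.161616) = 0.132209 ≈ 0.1322.
B–C: 8/33 sites differ → p ≈ 0.242424, d = −0.75 ln(1 − 0.323232) = 0.292820 ≈ 0.2928.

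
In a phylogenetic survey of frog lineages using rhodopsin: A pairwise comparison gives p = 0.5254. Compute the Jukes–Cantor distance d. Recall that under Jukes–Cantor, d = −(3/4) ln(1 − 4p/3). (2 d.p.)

0.90

d = −(3/4) ln(1 − 4p/3) = −0.75 ln(1 − 0.700533) = −0.75 ln(0.299467)
  = −0.75 × (-1.205751) = 0.904313 substitutions/site.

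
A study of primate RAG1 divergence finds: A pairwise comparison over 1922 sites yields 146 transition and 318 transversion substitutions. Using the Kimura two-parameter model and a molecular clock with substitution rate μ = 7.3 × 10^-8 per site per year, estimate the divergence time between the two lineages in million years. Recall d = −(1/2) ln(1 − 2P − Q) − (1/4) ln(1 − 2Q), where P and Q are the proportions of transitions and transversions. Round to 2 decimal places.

P = 146/1922 ≈ 0.075963 and Q = 318/1922 ≈ 0.165453.
Under the Kimura two-parameter model, d = −½ ln(1 − 2P − Q) − ¼ ln(1 − 2Q).
1 − 2P − Q = 0.682621, giving −½ ln(0.682621) = 0.190908.
1 − 2Q = 0.669094, giving −¼ ln(0.669094) = 0.100458.
d = 0.190908 + 0.100458 = 0.291366.
Under a molecular clock d = 2μt, so t = d/(2μ) = 0.291366 / (2 × 7.3 × 10^-8) = 2.00 million years.

2.00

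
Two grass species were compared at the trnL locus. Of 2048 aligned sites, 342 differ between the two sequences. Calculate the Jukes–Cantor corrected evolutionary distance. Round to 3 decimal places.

p = 342/2048 ≈ 0.166992.
d = −(3/4) ln(1 − 4p/3) = −0.75 ln(1 − 0.222656) = −0.75 ln(0.777344)
  = −0.75 × (-0.251872) = 0.188904 substitutions/site.

0.189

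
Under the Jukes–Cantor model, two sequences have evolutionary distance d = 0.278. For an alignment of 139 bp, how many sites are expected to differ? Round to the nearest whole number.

Invert JC69: p = (3/4)(1 − e^(−4d/3)) = 0.75 × (1 − e^(-0.370667)) = 0.75 × (1 − 0.690274) = 0.232295.
Expected differing sites = pL ≈ 0.232295 × 139 = 32.289005 ≈ 32.

32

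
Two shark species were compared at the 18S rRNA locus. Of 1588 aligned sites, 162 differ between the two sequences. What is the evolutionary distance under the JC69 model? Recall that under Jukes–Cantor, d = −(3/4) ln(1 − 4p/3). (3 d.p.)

p = 162/1588 ≈ 0.102015.
d = −(3/4) ln(1 − 4p/3) = −0.75 ln(1 − 0.13602) = −0.75 ln(0.86398)
  = −0.75 × (-0.146206) = 0.109655 substitutions/site.

0.110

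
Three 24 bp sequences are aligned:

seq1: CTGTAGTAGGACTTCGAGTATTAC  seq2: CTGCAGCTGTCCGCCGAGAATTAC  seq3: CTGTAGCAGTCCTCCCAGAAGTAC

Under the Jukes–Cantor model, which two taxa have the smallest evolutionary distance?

seq2 and seq3

seq1–seq2: 8/24 differ, p = 0.333, d = 0.441.
seq1–seq3: 7/24 differ, p = 0.292, d = 0.369.
seq2–seq3: 5/24 differ, p = 0.208, d = 0.244.
The smallest distance is between seq2 and seq3.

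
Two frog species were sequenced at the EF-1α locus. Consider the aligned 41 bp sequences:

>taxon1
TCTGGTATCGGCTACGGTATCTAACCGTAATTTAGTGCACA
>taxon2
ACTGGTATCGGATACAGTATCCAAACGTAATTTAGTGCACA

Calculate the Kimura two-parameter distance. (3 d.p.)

Of 41 sites, 2 differences are transitions and 3 are transversions, so P = 2/41 ≈ 0.04878 and Q = 3/41 ≈ 0.073171.
Under the Kimura two-parameter model, d = −½ ln(1 − 2P − Q) − ¼ ln(1 − 2Q).
1 − 2P − Q = 0.829269, giving −½ ln(0.829269) = 0.093605.
1 − 2Q = 0.853658, giving −¼ ln(0.853658) = 0.039556.
d = 0.093605 + 0.039556 = 0.133161.

0.133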